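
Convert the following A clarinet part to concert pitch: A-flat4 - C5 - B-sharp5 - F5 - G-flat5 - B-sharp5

F4 A4 G##5 D5 Eb5 G##5

Written C4 on the A clarinet sounds as A3, a minor third lower; apply that shift to every note.
Ab4 to F4
C5 to A4
B#5 to G##5
F5 to D5
Gb5 to Eb5
B#5 to G##5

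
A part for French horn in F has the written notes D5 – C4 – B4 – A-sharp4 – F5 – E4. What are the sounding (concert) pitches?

G4 F3 E4 D#4 Bb4 A3

The French horn in F sounds a perfect fifth below written, so transpose each written note down a perfect fifth.
D5 to G4
C4 to F3
B4 to E4
A#4 to D#4
F5 to Bb4
E4 to A3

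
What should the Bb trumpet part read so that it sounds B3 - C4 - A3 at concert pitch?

C#4 D4 B3

The Bb trumpet sounds a major second below written, so the written part must be a major second above concert — transpose each note up.
B3 → C#4
C4 → D4
A3 → B3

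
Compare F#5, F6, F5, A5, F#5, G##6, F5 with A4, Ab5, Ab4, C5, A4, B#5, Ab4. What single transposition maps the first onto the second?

Take the first pair: F#5 → A4. F to A spans 6 letter names, so the interval is some kind of sixth.
A4 to F#5 is 9 semitones, which makes it a major sixth; the second version is lower, so the direction is down.
Checking another pair — F5 → Ab4 — gives the same interval.

down a major sixth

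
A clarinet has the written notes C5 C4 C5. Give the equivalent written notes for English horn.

E5 E4 E5

First find concert pitch: the A clarinet sounds a minor third below written, so C5 C4 C5 sounds A4 A3 A4.
Then write for English horn: it sounds a perfect fifth below written, so the part must be a perfect fifth above concert.
A4 → E5
A3 → E4
A4 → E5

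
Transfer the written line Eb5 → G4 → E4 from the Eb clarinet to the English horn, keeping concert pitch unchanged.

Db6 F5 D5

First find concert pitch: the Eb clarinet sounds a minor third above written, so Eb5 G4 E4 sounds Gb5 Bb4 G4.
Then write for English horn: it sounds a perfect fifth below written, so the part must be a perfect fifth above concert.
Gb5 → Db6
Bb4 → F5
G4 → D5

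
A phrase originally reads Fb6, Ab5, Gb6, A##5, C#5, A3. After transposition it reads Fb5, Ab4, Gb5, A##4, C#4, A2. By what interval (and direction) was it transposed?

From Fb6 to Fb5 is 8 letter names — an octave of some quality.
Fb5 to Fb6 is 12 semitones, which makes it a perfect octave; the second version is lower, so the direction is down.
Checking another pair — A3 → A2 — gives the same interval.

down a perfect octave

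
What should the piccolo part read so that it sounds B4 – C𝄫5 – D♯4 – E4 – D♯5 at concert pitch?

B3 Cbb4 D#3 E3 D#4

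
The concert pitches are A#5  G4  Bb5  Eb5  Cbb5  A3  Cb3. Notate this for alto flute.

D#6 C5 Eb6 Ab5 Fbb5 D4 Fb3

The alto flute sounds a perfect fourth below written, so the written part must be a perfect fourth above concert — transpose each note up.
A#5 becomes D#6
G4 becomes C5
Bb5 becomes Eb6
Eb5 becomes Ab5
Cbb5 becomes Fbb5
A3 becomes D4
Cb3 becomes Fb3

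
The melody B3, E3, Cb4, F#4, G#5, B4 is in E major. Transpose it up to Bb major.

E major to Bb major up is a diminished fifth, so every note moves up by that interval.
B3 → F4
E3 → Bb3
Cb4 → Gbb4
F#4 → C5
G#5 → D6
B4 → F5

F4 Bb3 Gbb4 C5 D6 F5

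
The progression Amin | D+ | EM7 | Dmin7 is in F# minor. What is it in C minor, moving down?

Ebmin Ab+ BbM7 Abmin7

F# minor down to C minor is an augmented fourth; each chord root moves by that interval while the quality stays the same.
Amin: root A down an augmented fourth → Eb, giving Ebmin.
D+: root D down an augmented fourth → Ab, giving Ab+.
EM7: root E down an augmented fourth → Bb, giving BbM7.
Dmin7: root D down an augmented fourth → Ab, giving Abmin7.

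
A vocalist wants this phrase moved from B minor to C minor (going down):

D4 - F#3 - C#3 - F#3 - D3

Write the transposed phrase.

Eb3 G2 D2 G2 Eb2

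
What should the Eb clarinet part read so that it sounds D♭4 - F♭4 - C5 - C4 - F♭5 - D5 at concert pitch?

Written C4 sounds as Eb4 on the Eb clarinet, so concert pitches are written a minor third down.
Db4 → Bb3
Fb4 → Db4
C5 → A4
C4 → A3
Fb5 → Db5
D5 → B4

Bb3 Db4 A4 A3 Db5 B4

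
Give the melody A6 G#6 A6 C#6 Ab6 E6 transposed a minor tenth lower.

F#5 E#5 F#5 A#4 F5 C#5

A6 down a minor tenth is F#5.
A minor tenth down from G#6 gives E#5.
A6 down a minor tenth is F#5.
C#6: a tenth down reaches A, and 15 semitones makes it A#4.
Ab6 down a minor tenth is F5.
A minor tenth down from E6 gives C#5.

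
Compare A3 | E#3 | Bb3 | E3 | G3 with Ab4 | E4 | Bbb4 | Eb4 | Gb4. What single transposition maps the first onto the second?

up a diminished octave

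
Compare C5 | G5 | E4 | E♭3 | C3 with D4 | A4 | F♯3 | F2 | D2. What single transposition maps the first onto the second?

down a minor seventh

From C5 to D4 is 7 letter names — a seventh of some quality.
D4 to C5 is 10 semitones, which makes it a minor seventh; the second version is lower, so the direction is down.
Checking another pair — C3 → D2 — gives the same interval.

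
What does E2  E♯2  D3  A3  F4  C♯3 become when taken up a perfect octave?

E3 E#3 D4 A4 F5 C#4

E2 up a perfect octave is E3.
E#2 up a perfect octave is E#3.
A perfect octave up from D3 gives D4.
A3 up a perfect octave is A4.
F4: an octave up reaches F, and 12 semitones makes it F5.
A perfect octave up from C#3 gives C#4.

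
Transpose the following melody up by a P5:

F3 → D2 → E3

C4 A2 B3

F3: a fifth up reaches C, and 7 semitones makes it C4.
D2: a fifth up reaches A, and 7 semitones makes it A2.
A perfect fifth up from E3 gives B3.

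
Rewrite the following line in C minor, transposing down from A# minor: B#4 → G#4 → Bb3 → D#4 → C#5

A# minor to C minor down is an augmented sixth, so every note moves down by that interval.
B#4 -> D4
G#4 -> Bb3
Bb3 -> Dbb3
D#4 -> F3
C#5 -> Eb4

D4 Bb3 Dbb3 F3 Eb4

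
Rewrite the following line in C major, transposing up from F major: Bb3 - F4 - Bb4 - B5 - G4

F4 C5 F5 F#6 D5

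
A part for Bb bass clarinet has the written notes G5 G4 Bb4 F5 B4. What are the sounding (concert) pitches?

F4 F3 Ab3 Eb4 A3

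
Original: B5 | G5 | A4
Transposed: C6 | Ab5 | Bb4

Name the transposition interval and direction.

up a minor second

Take the first pair: B5 → C6. B to C spans 2 letter names, so the interval is some kind of second.
B5 to C6 is 1 semitone, which makes it a minor second; the second version is higher, so the direction is up.
Checking another pair — A4 → Bb4 — gives the same interval.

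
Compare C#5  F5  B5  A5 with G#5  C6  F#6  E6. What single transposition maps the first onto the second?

From C#5 to G#5 is 5 letter names — a fifth of some quality.
C#5 to G#5 is 7 semitones, which makes it a perfect fifth; the second version is higher, so the direction is up.
Checking another pair — A5 → E6 — gives the same interval.

up a perfect fifth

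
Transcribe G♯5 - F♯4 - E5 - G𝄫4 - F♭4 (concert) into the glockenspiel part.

G#3 F#2 E3 Gbb2 Fb2

Written C4 sounds as C6 on the glockenspiel, so concert pitches are written a perfect fifteenth down.
G#5 gives G#3
F#4 gives F#2
E5 gives E3
Gbb4 gives Gbb2
Fb4 gives Fb2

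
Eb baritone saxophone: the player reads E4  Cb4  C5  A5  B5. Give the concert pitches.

G2 Ebb2 Eb3 C4 D4

Written C4 on the Eb baritone saxophone sounds as Eb2, a major thirteenth lower; apply that shift to every note.
E4 -> G2
Cb4 -> Ebb2
C5 -> Eb3
A5 -> C4
B5 -> D4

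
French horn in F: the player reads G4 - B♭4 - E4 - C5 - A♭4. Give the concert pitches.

C4 Eb4 A3 F4 Db4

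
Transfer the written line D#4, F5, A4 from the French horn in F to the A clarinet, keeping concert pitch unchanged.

B3 Db5 F4

First find concert pitch: the French horn in F sounds a perfect fifth below written, so D#4 F5 A4 sounds G#3 Bb4 D4.
Then write for A clarinet: it sounds a minor third below written, so the part must be a minor third above concert.
G#3 → B3
Bb4 → Db5
D4 → F4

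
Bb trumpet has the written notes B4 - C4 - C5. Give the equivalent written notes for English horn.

First find concert pitch: the Bb trumpet sounds a major second below written, so B4 C4 C5 sounds A4 Bb3 Bb4.
Then write for English horn: it sounds a perfect fifth below written, so the part must be a perfect fifth above concert.
A4 → E5
Bb3 → F4
Bb4 → F5

E5 F4 F5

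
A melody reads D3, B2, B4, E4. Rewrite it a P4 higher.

G3 E3 E5 A4

D3 -> G3
B2 -> E3
B4 -> E5
E4 -> A4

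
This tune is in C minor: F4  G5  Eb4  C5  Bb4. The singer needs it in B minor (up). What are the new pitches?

C minor to B minor up is a major seventh, so every note moves up by that interval.
F4 to E5
G5 to F#6
Eb4 to D5
C5 to B5
Bb4 to A5

E5 F#6 D5 B5 A5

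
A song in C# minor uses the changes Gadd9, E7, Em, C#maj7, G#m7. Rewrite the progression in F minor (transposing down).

C# minor down to F minor is an augmented fifth; each chord root moves by that interval while the quality stays the same.
Gadd9: root G down an augmented fifth → Cb, giving Cbadd9.
E7: root E down an augmented fifth → Ab, giving Ab7.
Em: root E down an augmented fifth → Ab, giving Abm.
C#maj7: root C# down an augmented fifth → F, giving Fmaj7.
G#m7: root G# down an augmented fifth → C, giving Cm7.

Cbadd9 Ab7 Abm Fmaj7 Cm7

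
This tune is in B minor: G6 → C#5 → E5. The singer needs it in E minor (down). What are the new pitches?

C6 F#4 A4

B minor to E minor down is a perfect fifth, so every note moves down by that interval.
G6 -> C6
C#5 -> F#4
E5 -> A4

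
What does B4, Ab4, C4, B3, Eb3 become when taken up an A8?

B#5 A5 C#5 B#4 E4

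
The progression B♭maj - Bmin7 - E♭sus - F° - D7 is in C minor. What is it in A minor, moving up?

Gmaj G#min7 Csus D° B7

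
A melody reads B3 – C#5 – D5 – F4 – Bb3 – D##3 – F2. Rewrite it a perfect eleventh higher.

A perfect eleventh up from B3 gives E5.
C#5: an eleventh up reaches F, and 17 semitones makes it F#6.
A perfect eleventh up from D5 gives G6.
F4: an eleventh up reaches B, and 17 semitones makes it Bb5.
A perfect eleventh up from Bb3 gives Eb5.
D##3: an eleventh up reaches G, and 17 semitones makes it G##4.
A perfect eleventh up from F2 gives Bb3.

E5 F#6 G6 Bb5 Eb5 G##4 Bb3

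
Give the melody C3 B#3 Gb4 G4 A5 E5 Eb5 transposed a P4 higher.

F3 E#4 Cb5 C5 D6 A5 Ab5

C3 up a perfect fourth is F3.
B#3 up a perfect fourth is E#4.
Gb4 up a perfect fourth is Cb5.
A perfect fourth up from G4 gives C5.
A5: a fourth up reaches D, and 5 semitones makes it D6.
A perfect fourth up from E5 gives A5.
Eb5 up a perfect fourth is Ab5.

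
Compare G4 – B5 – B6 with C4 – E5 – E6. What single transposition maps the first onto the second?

down a perfect fifth

Take the first pair: G4 → C4. G to C spans 5 letter names, so the interval is some kind of fifth.
C4 to G4 is 7 semitones, which makes it a perfect fifth; the second version is lower, so the direction is down.
Checking another pair — B6 → E6 — gives the same interval.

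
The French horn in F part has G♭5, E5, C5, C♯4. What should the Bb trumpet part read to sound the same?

First find concert pitch: the French horn in F sounds a perfect fifth below written, so G♭5 E5 C5 C♯4 sounds Cb5 A4 F4 F#3.
Then write for Bb trumpet: it sounds a major second below written, so the part must be a major second above concert.
Cb5 → Db5
A4 → B4
F4 → G4
F#3 → G#3

Db5 B4 G4 G#3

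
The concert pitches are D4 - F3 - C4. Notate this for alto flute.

The alto flute sounds a perfect fourth below written, so the written part must be a perfect fourth above concert — transpose each note up.
D4 becomes G4
F3 becomes Bb3
C4 becomes F4

G4 Bb3 F4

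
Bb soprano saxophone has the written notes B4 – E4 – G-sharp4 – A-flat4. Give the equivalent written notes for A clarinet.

C5 F4 A4 Bbb4

First find concert pitch: the Bb soprano saxophone sounds a major second below written, so B4 E4 G-sharp4 A-flat4 sounds A4 D4 F#4 Gb4.
Then write for A clarinet: it sounds a minor third below written, so the part must be a minor third above concert.
A4 → C5
D4 → F4
F#4 → A4
Gb4 → Bbb4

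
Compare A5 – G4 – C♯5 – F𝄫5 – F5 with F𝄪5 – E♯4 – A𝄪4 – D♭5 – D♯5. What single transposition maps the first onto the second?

down a diminished third

Take the first pair: A5 → F##5. A to F spans 3 letter names, so the interval is some kind of third.
F##5 to A5 is 2 semitones, which makes it a diminished third; the second version is lower, so the direction is down.
Checking another pair — F5 → D#5 — gives the same interval.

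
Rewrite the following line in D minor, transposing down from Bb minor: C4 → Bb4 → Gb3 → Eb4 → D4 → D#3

E3 D4 Bb2 G3 F#3 F##2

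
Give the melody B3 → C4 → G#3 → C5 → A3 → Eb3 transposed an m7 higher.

A4 Bb4 F#4 Bb5 G4 Db4

B3: a seventh up reaches A, and 10 semitones makes it A4.
C4: a seventh up reaches B, and 10 semitones makes it Bb4.
A minor seventh up from G#3 gives F#4.
C5 up a minor seventh is Bb5.
A3 up a minor seventh is G4.
Eb3 up a minor seventh is Db4.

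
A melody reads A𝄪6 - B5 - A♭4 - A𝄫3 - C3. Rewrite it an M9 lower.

A##6 gives G##5
B5 gives A4
Ab4 gives Gb3
Abb3 gives Gbb2
C3 gives Bb1

G##5 A4 Gb3 Gbb2 Bb1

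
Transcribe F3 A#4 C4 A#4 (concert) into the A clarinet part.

Ab3 C#5 Eb4 C#5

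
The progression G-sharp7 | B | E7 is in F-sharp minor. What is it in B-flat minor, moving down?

F-sharp minor down to B-flat minor is an augmented fifth; each chord root moves by that interval while the quality stays the same.
G-sharp7: root G-sharp down an augmented fifth → C, giving C7.
B: root B down an augmented fifth → Eb, giving Eb.
E7: root E down an augmented fifth → Ab, giving Ab7.

C7 Eb Ab7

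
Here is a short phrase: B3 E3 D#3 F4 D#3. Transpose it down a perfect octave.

B2 E2 D#2 F3 D#2

B3: an octave down reaches B, and 12 semitones makes it B2.
E3 down a perfect octave is E2.
A perfect octave down from D#3 gives D#2.
A perfect octave down from F4 gives F3.
D#3: an octave down reaches D, and 12 semitones makes it D#2.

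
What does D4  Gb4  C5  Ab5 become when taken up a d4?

D4 up a diminished fourth is Gb4.
Gb4 up a diminished fourth is Cbb5.
A diminished fourth up from C5 gives Fb5.
A diminished fourth up from Ab5 gives Dbb6.

Gb4 Cbb5 Fb5 Dbb6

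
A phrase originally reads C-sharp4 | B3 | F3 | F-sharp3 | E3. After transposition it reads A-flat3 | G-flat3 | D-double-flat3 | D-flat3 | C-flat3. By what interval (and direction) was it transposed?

down an augmented third

Take the first pair: C#4 → Ab3. C to A spans 3 letter names, so the interval is some kind of third.
Ab3 to C#4 is 5 semitones, which makes it an augmented third; the second version is lower, so the direction is down.
Checking another pair — E3 → Cb3 — gives the same interval.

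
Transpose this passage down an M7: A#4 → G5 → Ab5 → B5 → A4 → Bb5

B3 Ab4 Bbb4 C5 Bb3 Cb5

A#4 down a major seventh is B3.
G5: a seventh down reaches A, and 11 semitones makes it Ab4.
Ab5: a seventh down reaches B, and 11 semitones makes it Bbb4.
B5 down a major seventh is C5.
A major seventh down from A4 gives Bb3.
A major seventh down from Bb5 gives Cb5.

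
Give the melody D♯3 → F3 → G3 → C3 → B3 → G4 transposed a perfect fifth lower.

G#2 Bb2 C3 F2 E3 C4

D#3: a fifth down reaches G, and 7 semitones makes it G#2.
F3: a fifth down reaches B, and 7 semitones makes it Bb2.
G3 down a perfect fifth is C3.
C3: a fifth down reaches F, and 7 semitones makes it F2.
B3: a fifth down reaches E, and 7 semitones makes it E3.
G4: a fifth down reaches C, and 7 semitones makes it C4.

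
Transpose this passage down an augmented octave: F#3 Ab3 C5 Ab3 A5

F2 Abb2 Cb4 Abb2 Ab4

F#3 becomes F2
Ab3 becomes Abb2
C5 becomes Cb4
Ab3 becomes Abb2
A5 becomes Ab4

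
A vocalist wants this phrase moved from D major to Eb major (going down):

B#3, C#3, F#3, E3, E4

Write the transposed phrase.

D major to Eb major down is a major seventh, so every note moves down by that interval.
B#3 to C#3
C#3 to D2
F#3 to G2
E3 to F2
E4 to F3

C#3 D2 G2 F2 F3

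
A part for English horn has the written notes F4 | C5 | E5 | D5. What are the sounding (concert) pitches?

Written C4 on the English horn sounds as F3, a perfect fifth lower; apply that shift to every note.
F4 -> Bb3
C5 -> F4
E5 -> A4
D5 -> G4

Bb3 F4 A4 G4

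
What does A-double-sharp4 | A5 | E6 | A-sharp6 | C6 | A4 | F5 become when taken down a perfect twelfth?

D##3 D4 A4 D#5 F4 D3 Bb3

A##4 -> D##3
A5 -> D4
E6 -> A4
A#6 -> D#5
C6 -> F4
A4 -> D3
F5 -> Bb3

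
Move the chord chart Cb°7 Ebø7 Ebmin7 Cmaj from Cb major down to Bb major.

Bb°7 Dø7 Dmin7 Bmaj

Cb major down to Bb major is a minor second; each chord root moves by that interval while the quality stays the same.
Cb°7: root Cb down a minor second → Bb, giving Bb°7.
Ebø7: root Eb down a minor second → D, giving Dø7.
Ebmin7: root Eb down a minor second → D, giving Dmin7.
Cmaj: root C down a minor second → B, giving Bmaj.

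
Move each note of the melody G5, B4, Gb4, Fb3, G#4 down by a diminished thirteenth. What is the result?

G5 -> B#3
B4 -> D##3
Gb4 -> B2
Fb3 -> A1
G#4 -> B##2

B#3 D##3 B2 A1 B##2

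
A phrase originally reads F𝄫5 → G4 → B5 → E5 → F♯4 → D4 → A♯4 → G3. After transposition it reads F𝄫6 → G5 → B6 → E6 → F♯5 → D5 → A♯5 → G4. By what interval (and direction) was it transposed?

Take the first pair: Fbb5 → Fbb6. F to F spans 8 letter names, so the interval is some kind of octave.
Fbb5 to Fbb6 is 12 semitones, which makes it a perfect octave; the second version is higher, so the direction is up.
Checking another pair — G3 → G4 — gives the same interval.

up a perfect octave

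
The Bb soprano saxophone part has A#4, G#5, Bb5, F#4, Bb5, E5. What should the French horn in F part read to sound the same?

First find concert pitch: the Bb soprano saxophone sounds a major second below written, so A#4 G#5 Bb5 F#4 Bb5 E5 sounds G#4 F#5 Ab5 E4 Ab5 D5.
Then write for French horn in F: it sounds a perfect fifth below written, so the part must be a perfect fifth above concert.
G#4 → D#5
F#5 → C#6
Ab5 → Eb6
E4 → B4
Ab5 → Eb6
D5 → A5

D#5 C#6 Eb6 B4 Eb6 A5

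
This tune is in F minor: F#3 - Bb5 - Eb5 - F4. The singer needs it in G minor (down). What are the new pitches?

G#2 C5 F4 G3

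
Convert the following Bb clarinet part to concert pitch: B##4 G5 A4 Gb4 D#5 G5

A##4 F5 G4 Fb4 C#5 F5

Written C4 on the Bb clarinet sounds as Bb3, a major second lower; apply that shift to every note.
B##4 becomes A##4
G5 becomes F5
A4 becomes G4
Gb4 becomes Fb4
D#5 becomes C#5
G5 becomes F5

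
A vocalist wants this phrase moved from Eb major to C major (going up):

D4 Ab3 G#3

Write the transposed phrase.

From Eb up to C is a major sixth; apply that to each pitch.
D4 gives B4
Ab3 gives F4
G#3 gives E#4

B4 F4 E#4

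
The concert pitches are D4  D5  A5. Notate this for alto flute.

G4 G5 D6

Written C4 sounds as G3 on the alto flute, so concert pitches are written a perfect fourth up.
D4 gives G4
D5 gives G5
A5 gives D6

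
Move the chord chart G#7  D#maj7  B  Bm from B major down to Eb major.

B major down to Eb major is an augmented fifth; each chord root moves by that interval while the quality stays the same.
G#7: root G# down an augmented fifth → C, giving C7.
D#maj7: root D# down an augmented fifth → G, giving Gmaj7.
B: root B down an augmented fifth → Eb, giving Eb.
Bm: root B down an augmented fifth → Eb, giving Ebm.

C7 Gmaj7 Eb Ebm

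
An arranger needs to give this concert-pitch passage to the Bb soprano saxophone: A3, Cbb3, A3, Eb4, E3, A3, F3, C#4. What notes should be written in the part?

B3 Dbb3 B3 F4 F#3 B3 G3 D#4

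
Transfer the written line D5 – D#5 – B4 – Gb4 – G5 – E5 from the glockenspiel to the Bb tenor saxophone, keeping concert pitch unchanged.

E8 E#8 C#8 Ab7 A8 F#8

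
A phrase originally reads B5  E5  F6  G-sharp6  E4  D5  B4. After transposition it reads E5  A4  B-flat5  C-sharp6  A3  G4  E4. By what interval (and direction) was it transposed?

down a perfect fifth

Take the first pair: B5 → E5. B to E spans 5 letter names, so the interval is some kind of fifth.
E5 to B5 is 7 semitones, which makes it a perfect fifth; the second version is lower, so the direction is down.
Checking another pair — B4 → E4 — gives the same interval.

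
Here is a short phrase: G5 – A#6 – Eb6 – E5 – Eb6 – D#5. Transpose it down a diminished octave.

G5 down a diminished octave is G#4.
A#6: an octave down reaches A, and 11 semitones makes it A##5.
A diminished octave down from Eb6 gives E5.
A diminished octave down from E5 gives E#4.
Eb6 down a diminished octave is E5.
A diminished octave down from D#5 gives D##4.

G#4 A##5 E5 E#4 E5 D##4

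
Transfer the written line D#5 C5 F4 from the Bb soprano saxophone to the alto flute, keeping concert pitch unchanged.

F#5 Eb5 Ab4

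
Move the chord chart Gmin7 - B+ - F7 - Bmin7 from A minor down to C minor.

Bbmin7 D+ Ab7 Dmin7

A minor down to C minor is a major sixth; each chord root moves by that interval while the quality stays the same.
Gmin7: root G down a major sixth → Bb, giving Bbmin7.
B+: root B down a major sixth → D, giving D+.
F7: root F down a major sixth → Ab, giving Ab7.
Bmin7: root B down a major sixth → D, giving Dmin7.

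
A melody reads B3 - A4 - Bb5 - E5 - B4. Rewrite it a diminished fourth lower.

B3 -> F##3
A4 -> E#4
Bb5 -> F#5
E5 -> B#4
B4 -> F##4

F##3 E#4 F#5 B#4 F##4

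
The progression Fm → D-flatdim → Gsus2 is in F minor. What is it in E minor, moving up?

F minor up to E minor is a major seventh; each chord root moves by that interval while the quality stays the same.
Fm: root F up a major seventh → E, giving Em.
D-flatdim: root D-flat up a major seventh → C, giving Cdim.
Gsus2: root G up a major seventh → F#, giving F#sus2.

Em Cdim F#sus2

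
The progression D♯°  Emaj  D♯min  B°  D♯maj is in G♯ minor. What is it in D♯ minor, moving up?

A#° Bmaj A#min F#° A#maj

G♯ minor up to D♯ minor is a perfect fifth; each chord root moves by that interval while the quality stays the same.
D♯°: root D♯ up a perfect fifth → A#, giving A#°.
Emaj: root E up a perfect fifth → B, giving Bmaj.
D♯min: root D♯ up a perfect fifth → A#, giving A#min.
B°: root B up a perfect fifth → F#, giving F#°.
D♯maj: root D♯ up a perfect fifth → A#, giving A#maj.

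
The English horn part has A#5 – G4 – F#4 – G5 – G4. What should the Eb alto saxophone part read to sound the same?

B#5 A4 G#4 A5 A4

First find concert pitch: the English horn sounds a perfect fifth below written, so A#5 G4 F#4 G5 G4 sounds D#5 C4 B3 C5 C4.
Then write for Eb alto saxophone: it sounds a major sixth below written, so the part must be a major sixth above concert.
D#5 → B#5
C4 → A4
B3 → G#4
C5 → A5
C4 → A4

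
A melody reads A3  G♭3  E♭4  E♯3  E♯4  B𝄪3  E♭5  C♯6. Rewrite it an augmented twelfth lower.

A3: a twelfth down reaches D, and 20 semitones makes it Db2.
An augmented twelfth down from Gb3 gives Cbb2.
Eb4: a twelfth down reaches A, and 20 semitones makes it Abb2.
E#3: a twelfth down reaches A, and 20 semitones makes it A1.
E#4: a twelfth down reaches A, and 20 semitones makes it A2.
B##3: a twelfth down reaches E, and 20 semitones makes it E#2.
An augmented twelfth down from Eb5 gives Abb3.
C#6: a twelfth down reaches F, and 20 semitones makes it F4.

Db2 Cbb2 Abb2 A1 A2 E#2 Abb3 F4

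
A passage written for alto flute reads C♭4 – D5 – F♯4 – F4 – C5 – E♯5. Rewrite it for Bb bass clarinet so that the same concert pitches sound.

First find concert pitch: the alto flute sounds a perfect fourth below written, so C♭4 D5 F♯4 F4 C5 E♯5 sounds Gb3 A4 C#4 C4 G4 B#4.
Then write for Bb bass clarinet: it sounds a major ninth below written, so the part must be a major ninth above concert.
Gb3 → Ab4
A4 → B5
C#4 → D#5
C4 → D5
G4 → A5
B#4 → C##6

Ab4 B5 D#5 D5 A5 C##6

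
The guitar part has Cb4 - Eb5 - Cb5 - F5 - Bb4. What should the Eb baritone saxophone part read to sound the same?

First find concert pitch: the guitar sounds a perfect octave below written, so Cb4 Eb5 Cb5 F5 Bb4 sounds Cb3 Eb4 Cb4 F4 Bb3.
Then write for Eb baritone saxophone: it sounds a major thirteenth below written, so the part must be a major thirteenth above concert.
Cb3 → Ab4
Eb4 → C6
Cb4 → Ab5
F4 → D6
Bb3 → G5

Ab4 C6 Ab5 D6 G5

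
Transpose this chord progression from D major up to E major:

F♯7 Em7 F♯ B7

D major up to E major is a major second; each chord root moves by that interval while the quality stays the same.
F♯7: root F♯ up a major second → G#, giving G#7.
Em7: root E up a major second → F#, giving F#m7.
F♯: root F♯ up a major second → G#, giving G#.
B7: root B up a major second → C#, giving C#7.

G#7 F#m7 G# C#7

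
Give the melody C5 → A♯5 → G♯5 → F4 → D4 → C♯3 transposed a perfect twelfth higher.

G6 E#7 D#7 C6 A5 G#4

C5 to G6
A#5 to E#7
G#5 to D#7
F4 to C6
D4 to A5
C#3 to G#4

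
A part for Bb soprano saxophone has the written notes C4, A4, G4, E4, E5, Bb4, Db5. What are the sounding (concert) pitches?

Bb3 G4 F4 D4 D5 Ab4 Cb5

The Bb soprano saxophone sounds a major second below written, so transpose each written note down a major second.
C4 gives Bb3
A4 gives G4
G4 gives F4
E4 gives D4
E5 gives D5
Bb4 gives Ab4
Db5 gives Cb5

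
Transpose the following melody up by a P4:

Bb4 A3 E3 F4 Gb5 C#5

Bb4 up a perfect fourth is Eb5.
A perfect fourth up from A3 gives D4.
A perfect fourth up from E3 gives A3.
F4: a fourth up reaches B, and 5 semitones makes it Bb4.
A perfect fourth up from Gb5 gives Cb6.
A perfect fourth up from C#5 gives F#5.

Eb5 D4 A3 Bb4 Cb6 F#5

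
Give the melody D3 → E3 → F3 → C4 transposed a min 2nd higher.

D3: a second up reaches E, and 1 semitone makes it Eb3.
E3 up a minor second is F3.
F3 up a minor second is Gb3.
A minor second up from C4 gives Db4.

Eb3 F3 Gb3 Db4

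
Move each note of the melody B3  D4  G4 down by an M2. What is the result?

A3 C4 F4

B3 becomes A3
D4 becomes C4
G4 becomes F4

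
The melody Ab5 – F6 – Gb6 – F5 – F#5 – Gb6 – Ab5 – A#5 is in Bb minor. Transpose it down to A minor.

G5 E6 F6 E5 E#5 F6 G5 G##5

Bb minor to A minor down is a minor second, so every note moves down by that interval.
Ab5 becomes G5
F6 becomes E6
Gb6 becomes F6
F5 becomes E5
F#5 becomes E#5
Gb6 becomes F6
Ab5 becomes G5
A#5 becomes G##5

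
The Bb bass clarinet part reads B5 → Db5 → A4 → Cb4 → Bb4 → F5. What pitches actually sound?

A4 Cb4 G3 Bbb2 Ab3 Eb4

Written C4 on the Bb bass clarinet sounds as Bb2, a major ninth lower; apply that shift to every note.
B5 becomes A4
Db5 becomes Cb4
A4 becomes G3
Cb4 becomes Bbb2
Bb4 becomes Ab3
F5 becomes Eb4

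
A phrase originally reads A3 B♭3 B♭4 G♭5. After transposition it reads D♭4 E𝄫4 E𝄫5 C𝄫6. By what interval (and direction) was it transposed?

up a diminished fourth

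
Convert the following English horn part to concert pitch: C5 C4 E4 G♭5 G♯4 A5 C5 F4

F4 F3 A3 Cb5 C#4 D5 F4 Bb3

The English horn sounds a perfect fifth below written, so transpose each written note down a perfect fifth.
C5 to F4
C4 to F3
E4 to A3
Gb5 to Cb5
G#4 to C#4
A5 to D5
C5 to F4
F4 to Bb3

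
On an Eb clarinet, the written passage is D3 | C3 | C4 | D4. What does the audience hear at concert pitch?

F3 Eb3 Eb4 F4

The Eb clarinet sounds a minor third above written, so transpose each written note up a minor third.
D3 becomes F3
C3 becomes Eb3
C4 becomes Eb4
D4 becomes F4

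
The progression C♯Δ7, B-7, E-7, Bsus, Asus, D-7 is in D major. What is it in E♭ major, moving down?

DΔ7 C-7 F-7 Csus Bbsus Eb-7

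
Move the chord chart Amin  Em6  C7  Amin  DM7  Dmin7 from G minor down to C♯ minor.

D#min A#m6 F#7 D#min G#M7 G#min7

G minor down to C♯ minor is a diminished fifth; each chord root moves by that interval while the quality stays the same.
Amin: root A down a diminished fifth → D#, giving D#min.
Em6: root E down a diminished fifth → A#, giving A#m6.
C7: root C down a diminished fifth → F#, giving F#7.
Amin: root A down a diminished fifth → D#, giving D#min.
DM7: root D down a diminished fifth → G#, giving G#M7.
Dmin7: root D down a diminished fifth → G#, giving G#min7.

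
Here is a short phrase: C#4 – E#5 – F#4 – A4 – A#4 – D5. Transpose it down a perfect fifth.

C#4 down a perfect fifth is F#3.
A perfect fifth down from E#5 gives A#4.
A perfect fifth down from F#4 gives B3.
A perfect fifth down from A4 gives D4.
A#4 down a perfect fifth is D#4.
D5: a fifth down reaches G, and 7 semitones makes it G4.

F#3 A#4 B3 D4 D#4 G4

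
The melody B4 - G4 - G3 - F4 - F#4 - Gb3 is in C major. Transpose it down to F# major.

E#4 C#4 C#3 B3 B#3 C3

C major to F# major down is a diminished fifth, so every note moves down by that interval.
B4 to E#4
G4 to C#4
G3 to C#3
F4 to B3
F#4 to B#3
Gb3 to C3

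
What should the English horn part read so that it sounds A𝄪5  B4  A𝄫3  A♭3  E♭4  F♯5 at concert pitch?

E##6 F#5 Ebb4 Eb4 Bb4 C#6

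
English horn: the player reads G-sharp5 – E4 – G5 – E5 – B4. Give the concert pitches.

The English horn sounds a perfect fifth below written, so transpose each written note down a perfect fifth.
G#5 → C#5
E4 → A3
G5 → C5
E5 → A4
B4 → E4

C#5 A3 C5 A4 E4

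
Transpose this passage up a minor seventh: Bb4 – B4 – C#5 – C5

Ab5 A5 B5 Bb5

Bb4 gives Ab5
B4 gives A5
C#5 gives B5
C5 gives Bb5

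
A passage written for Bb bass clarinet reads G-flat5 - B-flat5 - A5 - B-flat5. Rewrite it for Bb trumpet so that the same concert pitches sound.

First find concert pitch: the Bb bass clarinet sounds a major ninth below written, so G-flat5 B-flat5 A5 B-flat5 sounds Fb4 Ab4 G4 Ab4.
Then write for Bb trumpet: it sounds a major second below written, so the part must be a major second above concert.
Fb4 → Gb4
Ab4 → Bb4
G4 → A4
Ab4 → Bb4

Gb4 Bb4 A4 Bb4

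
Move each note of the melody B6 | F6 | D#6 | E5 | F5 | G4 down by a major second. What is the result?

A6 Eb6 C#6 D5 Eb5 F4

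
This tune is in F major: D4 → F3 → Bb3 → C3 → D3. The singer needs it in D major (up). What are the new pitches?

B4 D4 G4 A3 B3

F major to D major up is a major sixth, so every note moves up by that interval.
D4 gives B4
F3 gives D4
Bb3 gives G4
C3 gives A3
D3 gives B3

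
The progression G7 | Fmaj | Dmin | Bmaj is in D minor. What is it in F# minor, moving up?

B7 Amaj F#min D#maj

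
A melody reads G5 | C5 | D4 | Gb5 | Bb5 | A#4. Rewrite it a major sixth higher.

E6 A5 B4 Eb6 G6 F##5

G5 becomes E6
C5 becomes A5
D4 becomes B4
Gb5 becomes Eb6
Bb5 becomes G6
A#4 becomes F##5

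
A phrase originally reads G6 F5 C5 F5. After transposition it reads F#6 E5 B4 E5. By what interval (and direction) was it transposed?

down a minor second

Take the first pair: G6 → F#6. G to F spans 2 letter names, so the interval is some kind of second.
F#6 to G6 is 1 semitone, which makes it a minor second; the second version is lower, so the direction is down.
Checking another pair — F5 → E5 — gives the same interval.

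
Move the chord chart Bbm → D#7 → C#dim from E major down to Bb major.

E major down to Bb major is an augmented fourth; each chord root moves by that interval while the quality stays the same.
Bbm: root Bb down an augmented fourth → Fb, giving Fbm.
D#7: root D# down an augmented fourth → A, giving A7.
C#dim: root C# down an augmented fourth → G, giving Gdim.

Fbm A7 Gdim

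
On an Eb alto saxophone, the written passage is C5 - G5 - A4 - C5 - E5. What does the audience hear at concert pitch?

Eb4 Bb4 C4 Eb4 G4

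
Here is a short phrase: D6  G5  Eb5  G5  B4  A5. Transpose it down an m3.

D6 -> B5
G5 -> E5
Eb5 -> C5
G5 -> E5
B4 -> G#4
A5 -> F#5

B5 E5 C5 E5 G#4 F#5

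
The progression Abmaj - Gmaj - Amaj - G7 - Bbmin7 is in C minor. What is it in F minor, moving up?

Dbmaj Cmaj Dmaj C7 Ebmin7

C minor up to F minor is a perfect fourth; each chord root moves by that interval while the quality stays the same.
Abmaj: root Ab up a perfect fourth → Db, giving Dbmaj.
Gmaj: root G up a perfect fourth → C, giving Cmaj.
Amaj: root A up a perfect fourth → D, giving Dmaj.
G7: root G up a perfect fourth → C, giving C7.
Bbmin7: root Bb up a perfect fourth → Eb, giving Ebmin7.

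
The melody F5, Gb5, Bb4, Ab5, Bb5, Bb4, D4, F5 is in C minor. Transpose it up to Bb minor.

From C up to Bb is a minor seventh; apply that to each pitch.
F5 to Eb6
Gb5 to Fb6
Bb4 to Ab5
Ab5 to Gb6
Bb5 to Ab6
Bb4 to Ab5
D4 to C5
F5 to Eb6

Eb6 Fb6 Ab5 Gb6 Ab6 Ab5 C5 Eb6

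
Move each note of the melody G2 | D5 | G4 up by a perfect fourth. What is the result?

C3 G5 C5

G2 up a perfect fourth is C3.
D5 up a perfect fourth is G5.
A perfect fourth up from G4 gives C5.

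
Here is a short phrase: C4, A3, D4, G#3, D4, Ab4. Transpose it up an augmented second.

C4 → D#4
A3 → B#3
D4 → E#4
G#3 → A##3
D4 → E#4
Ab4 → B4

D#4 B#3 E#4 A##3 E#4 B4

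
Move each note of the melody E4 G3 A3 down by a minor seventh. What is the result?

F#3 A2 B2

E4 → F#3
G3 → A2
A3 → B2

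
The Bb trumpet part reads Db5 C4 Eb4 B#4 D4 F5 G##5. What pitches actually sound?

Written C4 on the Bb trumpet sounds as Bb3, a major second lower; apply that shift to every note.
Db5 → Cb5
C4 → Bb3
Eb4 → Db4
B#4 → A#4
D4 → C4
F5 → Eb5
G##5 → F##5

Cb5 Bb3 Db4 A#4 C4 Eb5 F##5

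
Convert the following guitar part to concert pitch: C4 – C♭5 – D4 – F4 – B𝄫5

Written C4 on the guitar sounds as C3, a perfect octave lower; apply that shift to every note.
C4 -> C3
Cb5 -> Cb4
D4 -> D3
F4 -> F3
Bbb5 -> Bbb4

C3 Cb4 D3 F3 Bbb4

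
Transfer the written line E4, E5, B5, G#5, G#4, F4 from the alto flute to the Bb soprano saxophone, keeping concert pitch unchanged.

C#4 C#5 G#5 E#5 E#4 D4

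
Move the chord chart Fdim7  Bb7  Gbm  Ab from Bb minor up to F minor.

Cdim7 F7 Dbm Eb

Bb minor up to F minor is a perfect fifth; each chord root moves by that interval while the quality stays the same.
Fdim7: root F up a perfect fifth → C, giving Cdim7.
Bb7: root Bb up a perfect fifth → F, giving F7.
Gbm: root Gb up a perfect fifth → Db, giving Dbm.
Ab: root Ab up a perfect fifth → Eb, giving Eb.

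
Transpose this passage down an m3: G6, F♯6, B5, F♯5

G6 down a minor third is E6.
F#6: a third down reaches D, and 3 semitones makes it D#6.
B5 down a minor third is G#5.
F#5: a third down reaches D, and 3 semitones makes it D#5.

E6 D#6 G#5 D#5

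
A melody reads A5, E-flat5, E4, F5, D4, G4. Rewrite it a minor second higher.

A5 to Bb5
Eb5 to Fb5
E4 to F4
F5 to Gb5
D4 to Eb4
G4 to Ab4

Bb5 Fb5 F4 Gb5 Eb4 Ab4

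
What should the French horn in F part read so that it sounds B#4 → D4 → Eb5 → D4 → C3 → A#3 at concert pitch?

The French horn in F sounds a perfect fifth below written, so the written part must be a perfect fifth above concert — transpose each note up.
B#4 to F##5
D4 to A4
Eb5 to Bb5
D4 to A4
C3 to G3
A#3 to E#4

F##5 A4 Bb5 A4 G3 E#4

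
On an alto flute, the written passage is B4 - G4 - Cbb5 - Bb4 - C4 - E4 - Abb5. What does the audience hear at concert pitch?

Written C4 on the alto flute sounds as G3, a perfect fourth lower; apply that shift to every note.
B4 becomes F#4
G4 becomes D4
Cbb5 becomes Gbb4
Bb4 becomes F4
C4 becomes G3
E4 becomes B3
Abb5 becomes Ebb5

F#4 D4 Gbb4 F4 G3 B3 Ebb5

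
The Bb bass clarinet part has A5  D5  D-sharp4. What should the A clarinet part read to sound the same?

Bb4 Eb4 E3

First find concert pitch: the Bb bass clarinet sounds a major ninth below written, so A5 D5 D-sharp4 sounds G4 C4 C#3.
Then write for A clarinet: it sounds a minor third below written, so the part must be a minor third above concert.
G4 → Bb4
C4 → Eb4
C#3 → E3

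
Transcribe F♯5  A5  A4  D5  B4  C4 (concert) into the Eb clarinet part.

The Eb clarinet sounds a minor third above written, so the written part must be a minor third below concert — transpose each note down.
F#5 → D#5
A5 → F#5
A4 → F#4
D5 → B4
B4 → G#4
C4 → A3

D#5 F#5 F#4 B4 G#4 A3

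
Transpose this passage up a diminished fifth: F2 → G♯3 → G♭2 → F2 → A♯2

Cb3 D4 Dbb3 Cb3 E3

F2: a fifth up reaches C, and 6 semitones makes it Cb3.
G#3: a fifth up reaches D, and 6 semitones makes it D4.
A diminished fifth up from Gb2 gives Dbb3.
F2 up a diminished fifth is Cb3.
A#2: a fifth up reaches E, and 6 semitones makes it E3.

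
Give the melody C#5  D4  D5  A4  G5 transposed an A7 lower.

Db4 Ebb3 Ebb4 Bbb3 Abb4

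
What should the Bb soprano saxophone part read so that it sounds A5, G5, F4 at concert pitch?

B5 A5 G4

The Bb soprano saxophone sounds a major second below written, so the written part must be a major second above concert — transpose each note up.
A5 becomes B5
G5 becomes A5
F4 becomes G4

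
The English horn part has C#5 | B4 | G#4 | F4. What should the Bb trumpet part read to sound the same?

First find concert pitch: the English horn sounds a perfect fifth below written, so C#5 B4 G#4 F4 sounds F#4 E4 C#4 Bb3.
Then write for Bb trumpet: it sounds a major second below written, so the part must be a major second above concert.
F#4 → G#4
E4 → F#4
C#4 → D#4
Bb3 → C4

G#4 F#4 D#4 C4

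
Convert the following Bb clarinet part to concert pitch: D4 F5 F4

C4 Eb5 Eb4

Written C4 on the Bb clarinet sounds as Bb3, a major second lower; apply that shift to every note.
D4 to C4
F5 to Eb5
F4 to Eb4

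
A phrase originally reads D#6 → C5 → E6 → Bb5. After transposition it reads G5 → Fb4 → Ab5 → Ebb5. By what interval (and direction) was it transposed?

down an augmented fifth

Take the first pair: D#6 → G5. D to G spans 5 letter names, so the interval is some kind of fifth.
G5 to D#6 is 8 semitones, which makes it an augmented fifth; the second version is lower, so the direction is down.
Checking another pair — Bb5 → Ebb5 — gives the same interval.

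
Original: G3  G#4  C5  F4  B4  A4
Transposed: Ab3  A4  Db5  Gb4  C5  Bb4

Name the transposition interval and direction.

Take the first pair: G3 → Ab3. G to A spans 2 letter names, so the interval is some kind of second.
G3 to Ab3 is 1 semitone, which makes it a minor second; the second version is higher, so the direction is up.
Checking another pair — A4 → Bb4 — gives the same interval.

up a minor second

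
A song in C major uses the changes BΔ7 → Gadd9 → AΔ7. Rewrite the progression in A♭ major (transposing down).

GΔ7 Ebadd9 FΔ7

C major down to A♭ major is a major third; each chord root moves by that interval while the quality stays the same.
BΔ7: root B down a major third → G, giving GΔ7.
Gadd9: root G down a major third → Eb, giving Ebadd9.
AΔ7: root A down a major third → F, giving FΔ7.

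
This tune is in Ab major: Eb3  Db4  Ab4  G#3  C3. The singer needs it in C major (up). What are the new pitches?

G3 F4 C5 B#3 E3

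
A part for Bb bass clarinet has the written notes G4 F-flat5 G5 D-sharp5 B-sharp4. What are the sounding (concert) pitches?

F3 Ebb4 F4 C#4 A#3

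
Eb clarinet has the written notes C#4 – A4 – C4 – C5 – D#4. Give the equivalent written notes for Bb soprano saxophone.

F#4 D5 F4 F5 G#4

First find concert pitch: the Eb clarinet sounds a minor third above written, so C#4 A4 C4 C5 D#4 sounds E4 C5 Eb4 Eb5 F#4.
Then write for Bb soprano saxophone: it sounds a major second below written, so the part must be a major second above concert.
E4 → F#4
C5 → D5
Eb4 → F4
Eb5 → F5
F#4 → G#4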